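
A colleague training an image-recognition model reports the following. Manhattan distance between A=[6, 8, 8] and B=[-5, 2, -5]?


d = |6+ 5| + |8-2| + |8+ 5|
  = 11 + 6 + 13
  = 30

30


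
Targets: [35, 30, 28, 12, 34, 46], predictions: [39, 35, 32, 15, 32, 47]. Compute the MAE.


Absolute errors: |35-39|=4, |30-35|=5, |28-32|=4, |12-15|=3, |34-32|=2, |46-47|=1
Sum = 19
MAE = 19/6 = 19/6

19/6


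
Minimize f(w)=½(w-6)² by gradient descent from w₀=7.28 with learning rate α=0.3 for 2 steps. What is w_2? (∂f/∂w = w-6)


step 1: grad = 7.28-6 = 1.28; w = 7.28 - 0.3·(1.28) = 6.896
step 2: grad = 6.896-6 = 0.896; w = 6.896 - 0.3·(0.896) = 6.6272

6.6272


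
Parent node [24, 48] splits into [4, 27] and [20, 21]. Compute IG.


Parent = [24, 48], H_parent = 0.9183
H_left = 0.5548 (n=31), H_right = 0.9996 (n=41)
H_children = (31/72)·0.5548 + (41/72)·0.9996 = 0.8081
IG = 0.9183 - 0.8081 = 0.1102

0.1102


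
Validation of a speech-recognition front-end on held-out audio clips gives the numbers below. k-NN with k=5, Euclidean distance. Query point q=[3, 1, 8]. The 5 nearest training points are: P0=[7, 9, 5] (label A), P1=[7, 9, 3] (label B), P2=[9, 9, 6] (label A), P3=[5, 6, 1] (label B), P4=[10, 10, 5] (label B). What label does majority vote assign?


d(q,P0) = 9.434  (label A)
d(q,P1) = 10.247  (label B)
d(q,P2) = 10.198  (label A)
d(q,P3) = 8.8318  (label B)
d(q,P4) = 11.7898  (label B)
Votes: A=2, B=3
Majority → B

B


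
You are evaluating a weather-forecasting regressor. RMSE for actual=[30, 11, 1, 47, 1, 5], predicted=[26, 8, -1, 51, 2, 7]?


MSE = 50/6 = 8.3333
RMSE = √(50/6) = 2.8868

2.8868


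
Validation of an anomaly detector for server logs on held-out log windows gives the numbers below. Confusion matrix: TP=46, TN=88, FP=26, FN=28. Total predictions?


Total = TP + TN + FP + FN
= 46 + 88 + 26 + 28
= 188
(Predicted positive: 72, predicted negative: 116)

188


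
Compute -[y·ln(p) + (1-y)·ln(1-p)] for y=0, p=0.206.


BCE = -[y·ln(p) + (1-y)·ln(1-p)]
= -0 - 1·ln(1-0.206)
= -ln(0.794) = 0.2307

0.2307


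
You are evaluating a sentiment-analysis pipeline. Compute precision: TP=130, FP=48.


Precision = TP/(TP+FP)
= 130/(130+48)
= 130/178 = 73.03%

73.03%


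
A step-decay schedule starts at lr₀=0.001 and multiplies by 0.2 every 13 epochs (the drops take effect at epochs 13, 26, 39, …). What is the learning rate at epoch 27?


n_drops = ⌊27/13⌋ = 2
lr = 0.001·0.2^2 = 0.001·0.04 = 0.00004

0.00004


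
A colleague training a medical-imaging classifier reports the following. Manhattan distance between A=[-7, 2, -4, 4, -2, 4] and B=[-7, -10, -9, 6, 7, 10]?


d = |-7+ 7| + |2+ 10| + |-4+ 9| + |4-6| + |-2-7| + |4-10|
  = 0 + 12 + 5 + 2 + 9 + 6
  = 34

34


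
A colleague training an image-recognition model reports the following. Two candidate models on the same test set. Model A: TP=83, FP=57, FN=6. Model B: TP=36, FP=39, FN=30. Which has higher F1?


Model A: P=83/140=0.5929, R=83/89=0.9326, F1=2PR/(P+R)=2TP/(2TP+FP+FN)=166/229=0.7249
Model B: P=36/75=0.48, R=36/66=0.5455, F1=2PR/(P+R)=2TP/(2TP+FP+FN)=72/141=0.5106
0.7249 > 0.5106 → Model A

Model A


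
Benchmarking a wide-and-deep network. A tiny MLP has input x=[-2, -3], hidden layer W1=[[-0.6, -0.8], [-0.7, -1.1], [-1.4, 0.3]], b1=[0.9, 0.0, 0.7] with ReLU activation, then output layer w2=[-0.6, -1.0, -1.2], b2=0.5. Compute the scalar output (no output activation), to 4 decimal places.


z1[0] = (-0.6)·(-2) + (-0.8)·(-3) + 0.9 = 4.5
z1[1] = (-0.7)·(-2) + (-1.1)·(-3) + 0.0 = 4.7
z1[2] = (-1.4)·(-2) + (0.3)·(-3) + 0.7 = 2.6
h = ReLU(z1) = [4.5, 4.7, 2.6]
output = (-0.6)·(4.5) + (-1.0)·(4.7) + (-1.2)·(2.6) + 0.5 = -10.02

-10.02


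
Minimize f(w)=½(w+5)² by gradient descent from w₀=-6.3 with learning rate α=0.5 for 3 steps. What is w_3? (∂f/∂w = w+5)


step 1: grad = -6.3+5 = -1.3; w = -6.3 - 0.5·(-1.3) = -5.65
step 2: grad = -5.65+5 = -0.65; w = -5.65 - 0.5·(-0.65) = -5.325
step 3: grad = -5.325+5 = -0.325; w = -5.325 - 0.5·(-0.325) = -5.1625

-5.1625


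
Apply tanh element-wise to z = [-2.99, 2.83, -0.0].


tanh(-2.99) = -0.995
tanh(2.83) = 0.9931
tanh(-0.0) = -0.0
result = [-0.995, 0.9931, -0.0]

[-0.995, 0.9931, -0.0]


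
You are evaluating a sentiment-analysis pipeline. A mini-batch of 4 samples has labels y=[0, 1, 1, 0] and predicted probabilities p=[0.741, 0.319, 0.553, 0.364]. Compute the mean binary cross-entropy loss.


L[0] = -ln(1-0.741) = -ln(0.259) = 1.3509
L[1] = -ln(0.319) = 1.1426
L[2] = -ln(0.553) = 0.5924
L[3] = -ln(1-0.364) = -ln(0.636) = 0.4526
mean = (1.3509 + 1.1426 + 0.5924 + 0.4526)/4 = 0.8846

0.8846


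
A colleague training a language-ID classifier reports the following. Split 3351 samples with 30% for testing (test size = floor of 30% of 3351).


Test = ⌊3351·30/100⌋ = 1005
Train = 3351 - 1005 = 2346

Train: 2346, Test: 1005


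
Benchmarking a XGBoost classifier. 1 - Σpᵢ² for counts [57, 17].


Probabilities: [57/74, 17/74] ≈ [0.7703, 0.2297]
Σpᵢ² = (3249 + 289)/74² = 3538/5476
Gini = 1 - Σpᵢ² = 1 - 3538/5476 = 0.3539

0.3539


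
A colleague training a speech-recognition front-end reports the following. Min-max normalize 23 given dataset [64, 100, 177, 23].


min=23, max=177
(23-23)/(177-23) = 0/154 = 0.0

0.0


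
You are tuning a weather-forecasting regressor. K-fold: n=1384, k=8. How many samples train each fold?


Fold size = 1384/8 = 173
Training per fold = 1384 - 173 = 1211

1211


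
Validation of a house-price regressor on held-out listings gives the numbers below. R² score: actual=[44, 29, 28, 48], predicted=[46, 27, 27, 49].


ȳ = 37.25
SS_res = Σ(y-ŷ)² = 10
SS_tot = Σ(y-ȳ)² = 314.75
R² = 1 - SS_res/SS_tot = 1 - 0.0318 = 0.9682

0.9682


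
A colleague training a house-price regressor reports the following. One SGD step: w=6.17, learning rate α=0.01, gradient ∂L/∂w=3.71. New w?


w_new = w - α·∇
= 6.17 - 0.01·3.71
= 6.17 - 0.0371
= 6.1329

6.1329


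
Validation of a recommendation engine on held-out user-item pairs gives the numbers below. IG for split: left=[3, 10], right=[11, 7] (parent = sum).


Parent = [14, 17], H_parent = 0.9932
H_left = 0.7793 (n=13), H_right = 0.9641 (n=18)
H_children = (13/31)·0.7793 + (18/31)·0.9641 = 0.8866
IG = 0.9932 - 0.8866 = 0.1066

0.1066


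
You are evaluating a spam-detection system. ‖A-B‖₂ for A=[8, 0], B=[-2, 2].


d = √((8+ 2)² + (0-2)²)
  = √(100 + 4)
  = √104 = 10.198

10.198


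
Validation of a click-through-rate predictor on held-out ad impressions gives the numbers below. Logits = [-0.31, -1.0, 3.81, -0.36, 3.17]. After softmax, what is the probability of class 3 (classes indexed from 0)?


Exponentials: e^-0.31=0.7334, e^-1.0=0.3679, e^3.81=45.1504, e^-0.36=0.6977, e^3.17=23.8075
Sum = 70.7569
Softmax = [0.0104, 0.0052, 0.6381, 0.0099, 0.3365]
p[3] = 0.6977/70.7569 = 0.0099

0.0099


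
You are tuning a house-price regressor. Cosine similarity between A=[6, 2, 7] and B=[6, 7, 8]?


A·B = 6·6 + 2·7 + 7·8 = 106
‖A‖ = √89 = 9.434, ‖B‖ = √149 = 12.2066
cos = 106/(√89·√149) = 106/√13261 = 0.9205

0.9205


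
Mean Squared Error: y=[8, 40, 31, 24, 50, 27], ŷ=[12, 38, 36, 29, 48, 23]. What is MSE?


Squared errors: (8-12)²=16, (40-38)²=4, (31-36)²=25, (24-29)²=25, (50-48)²=4, (27-23)²=16
Sum = 90
MSE = 90/6 = 15

15


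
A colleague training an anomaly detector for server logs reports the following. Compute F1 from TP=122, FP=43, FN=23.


Precision = 122/165 = 0.7394
Recall = 122/145 = 0.8414
F1 = 2·P·R/(P+R) = 2·TP/(2·TP+FP+FN) = 244/(244+43+23) = 244/310 = 0.7871

0.7871


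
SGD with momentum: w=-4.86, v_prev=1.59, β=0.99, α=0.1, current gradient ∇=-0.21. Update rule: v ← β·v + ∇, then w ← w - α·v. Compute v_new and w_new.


v_new = 0.99·1.59 - 0.21 = 1.5741 - 0.21 = 1.3641
w_new = -4.86 - 0.1·1.3641 = -4.86 - 0.13641 = -4.99641

v_new=1.3641, w_new=-4.99641


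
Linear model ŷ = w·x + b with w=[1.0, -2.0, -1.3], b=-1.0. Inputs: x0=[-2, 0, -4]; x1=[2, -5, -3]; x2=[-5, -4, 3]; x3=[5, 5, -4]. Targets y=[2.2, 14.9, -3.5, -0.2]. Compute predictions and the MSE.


ŷ0 = (1.0)·(-2) + (-2.0)·(0) + (-1.3)·(-4) - 1.0 = 2.2
ŷ1 = (1.0)·(2) + (-2.0)·(-5) + (-1.3)·(-3) - 1.0 = 14.9
ŷ2 = (1.0)·(-5) + (-2.0)·(-4) + (-1.3)·(3) - 1.0 = -1.9
ŷ3 = (1.0)·(5) + (-2.0)·(5) + (-1.3)·(-4) - 1.0 = -0.8
errors² = [0.0, 0.0, 2.56, 0.36]
MSE = 2.9200/4 = 0.73

0.73


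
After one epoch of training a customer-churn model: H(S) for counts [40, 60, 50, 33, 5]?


Probabilities: [40/188, 60/188, 50/188, 33/188, 5/188] ≈ [0.2128, 0.3191, 0.266, 0.1755, 0.0266]
H = -((40/188)·log₂(40/188) + (60/188)·log₂(60/188) + (50/188)·log₂(50/188) + (33/188)·log₂(33/188) + (5/188)·log₂(5/188))
  = 2.0889 bits

2.0889 bits


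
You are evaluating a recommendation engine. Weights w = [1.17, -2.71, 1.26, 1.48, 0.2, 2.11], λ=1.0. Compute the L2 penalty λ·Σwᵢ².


‖w‖₂² = (1.17)² + (-2.71)² + (1.26)² + (1.48)² + (0.2)² + (2.11)²
     = 1.3689 + 7.3441 + 1.5876 + 2.1904 + 0.04 + 4.4521
     = 16.9831
λ·‖w‖₂² = 1.0·16.9831 = 16.9831

16.9831


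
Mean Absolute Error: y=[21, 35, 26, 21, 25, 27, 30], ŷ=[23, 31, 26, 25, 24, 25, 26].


Absolute errors: |21-23|=2, |35-31|=4, |26-26|=0, |21-25|=4, |25-24|=1, |27-25|=2, |30-26|=4
Sum = 17
MAE = 17/7 = 17/7

17/7


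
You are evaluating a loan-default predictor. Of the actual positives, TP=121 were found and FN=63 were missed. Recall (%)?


Recall = TP/(TP+FN)
= 121/(121+63)
= 121/184 = 65.76%

65.76%


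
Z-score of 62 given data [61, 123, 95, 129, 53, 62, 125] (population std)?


μ = 92.5714, σ = 31.1854
z = (62 - 92.5714)/31.1854 = -0.9803

-0.9803


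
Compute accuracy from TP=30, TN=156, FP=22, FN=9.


Accuracy = (TP+TN)/(TP+TN+FP+FN)
= (30+156)/(217)
= 186/217 = 85.71%

85.71%


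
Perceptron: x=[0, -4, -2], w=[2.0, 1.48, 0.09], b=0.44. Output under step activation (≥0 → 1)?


z = (0)·(2.0) + (-4)·(1.48) + (-2)·(0.09) + 0.44
  = -5.66
step(z) = 0 (z<0)

0


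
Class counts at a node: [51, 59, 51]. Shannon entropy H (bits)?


Probabilities: [51/161, 59/161, 51/161] ≈ [0.3168, 0.3665, 0.3168]
H = -((51/161)·log₂(51/161) + (59/161)·log₂(59/161) + (51/161)·log₂(51/161))
  = 1.5815 bits

1.5815 bits


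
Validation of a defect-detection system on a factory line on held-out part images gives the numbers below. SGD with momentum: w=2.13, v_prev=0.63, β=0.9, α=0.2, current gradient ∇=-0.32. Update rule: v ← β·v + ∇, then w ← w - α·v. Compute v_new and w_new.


v_new = 0.9·0.63 - 0.32 = 0.567 - 0.32 = 0.247
w_new = 2.13 - 0.2·0.247 = 2.13 - 0.0494 = 2.0806

v_new=0.247, w_new=2.0806


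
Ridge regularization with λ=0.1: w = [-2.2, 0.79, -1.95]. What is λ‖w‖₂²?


‖w‖₂² = (-2.2)² + (0.79)² + (-1.95)²
     = 4.84 + 0.6241 + 3.8025
     = 9.2666
λ·‖w‖₂² = 0.1·9.2666 = 0.92666

0.92666


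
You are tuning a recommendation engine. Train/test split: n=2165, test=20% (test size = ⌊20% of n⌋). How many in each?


Test = ⌊2165·20/100⌋ = 433
Train = 2165 - 433 = 1732

Train: 1732, Test: 433


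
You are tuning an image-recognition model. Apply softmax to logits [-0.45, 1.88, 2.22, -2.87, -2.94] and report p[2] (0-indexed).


Exponentials: e^-0.45=0.6376, e^1.88=6.5535, e^2.22=9.2073, e^-2.87=0.0567, e^-2.94=0.0529
Sum = 16.508
Softmax = [0.0386, 0.397, 0.5577, 0.0034, 0.0032]
p[2] = 9.2073/16.508 = 0.5577

0.5577


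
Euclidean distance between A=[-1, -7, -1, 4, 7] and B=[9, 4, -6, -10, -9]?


d = √((-1-9)² + (-7-4)² + (-1+ 6)² + (4+ 10)² + (7+ 9)²)
  = √(100 + 121 + 25 + 196 + 256)
  = √698 = 26.4197

26.4197


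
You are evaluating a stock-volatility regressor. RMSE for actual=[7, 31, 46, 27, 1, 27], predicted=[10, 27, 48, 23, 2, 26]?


MSE = 47/6 = 7.8333
RMSE = √(47/6) = 2.7988

2.7988


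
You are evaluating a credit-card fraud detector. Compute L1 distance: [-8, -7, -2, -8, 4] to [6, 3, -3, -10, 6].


d = |-8-6| + |-7-3| + |-2+ 3| + |-8+ 10| + |4-6|
  = 14 + 10 + 1 + 2 + 2
  = 29

29


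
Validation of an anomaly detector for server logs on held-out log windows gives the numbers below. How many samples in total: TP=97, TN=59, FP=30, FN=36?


Total = TP + TN + FP + FN
= 97 + 59 + 30 + 36
= 222
(Predicted positive: 127, predicted negative: 95)

222


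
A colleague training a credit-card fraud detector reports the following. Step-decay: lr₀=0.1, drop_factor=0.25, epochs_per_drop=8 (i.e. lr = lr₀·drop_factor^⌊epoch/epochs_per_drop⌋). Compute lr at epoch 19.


n_drops = ⌊19/8⌋ = 2
lr = 0.1·0.25^2 = 0.1·0.0625 = 0.00625

0.00625


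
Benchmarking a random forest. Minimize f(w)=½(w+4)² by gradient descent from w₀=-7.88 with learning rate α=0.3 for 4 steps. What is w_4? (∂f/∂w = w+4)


step 1: grad = -7.88+4 = -3.88; w = -7.88 - 0.3·(-3.88) = -6.716
step 2: grad = -6.716+4 = -2.716; w = -6.716 - 0.3·(-2.716) = -5.9012
step 3: grad = -5.9012+4 = -1.9012; w = -5.9012 - 0.3·(-1.9012) = -5.33084
step 4: grad = -5.33084+4 = -1.33084; w = -5.33084 - 0.3·(-1.33084) = -4.931588

-4.931588


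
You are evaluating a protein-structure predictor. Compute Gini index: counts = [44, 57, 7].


Probabilities: [44/108, 57/108, 7/108] ≈ [0.4074, 0.5278, 0.0648]
Σpᵢ² = (1936 + 3249 + 49)/108² = 5234/11664
Gini = 1 - Σpᵢ² = 1 - 5234/11664 = 0.5513

0.5513


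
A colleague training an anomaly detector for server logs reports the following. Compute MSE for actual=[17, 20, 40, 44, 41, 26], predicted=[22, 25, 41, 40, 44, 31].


Squared errors: (17-22)²=25, (20-25)²=25, (40-41)²=1, (44-40)²=16, (41-44)²=9, (26-31)²=25
Sum = 101
MSE = 101/6 = 101/6

101/6


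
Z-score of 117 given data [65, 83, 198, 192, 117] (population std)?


μ = 131, σ = 54.8926
z = (117 - 131)/54.8926 = -0.255

-0.255


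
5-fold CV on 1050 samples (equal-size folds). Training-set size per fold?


Fold size = 1050/5 = 210
Training per fold = 1050 - 210 = 840

840


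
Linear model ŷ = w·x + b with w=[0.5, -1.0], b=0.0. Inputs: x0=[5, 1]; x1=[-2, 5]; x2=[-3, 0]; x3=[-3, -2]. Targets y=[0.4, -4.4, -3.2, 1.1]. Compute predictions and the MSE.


ŷ0 = (0.5)·(5) + (-1.0)·(1) + 0.0 = 1.5
ŷ1 = (0.5)·(-2) + (-1.0)·(5) + 0.0 = -6.0
ŷ2 = (0.5)·(-3) + (-1.0)·(0) + 0.0 = -1.5
ŷ3 = (0.5)·(-3) + (-1.0)·(-2) + 0.0 = 0.5
errors² = [1.21, 2.56, 2.89, 0.36]
MSE = 7.0200/4 = 1.755

1.755


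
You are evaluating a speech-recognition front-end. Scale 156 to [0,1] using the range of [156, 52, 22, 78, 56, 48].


min=22, max=156
(156-22)/(156-22) = 134/134 = 1.0

1.0


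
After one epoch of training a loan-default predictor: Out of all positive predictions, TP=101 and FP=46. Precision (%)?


Precision = TP/(TP+FP)
= 101/(101+46)
= 101/147 = 68.71%

68.71%


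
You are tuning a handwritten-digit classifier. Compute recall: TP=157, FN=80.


Recall = TP/(TP+FN)
= 157/(157+80)
= 157/237 = 66.24%

66.24%


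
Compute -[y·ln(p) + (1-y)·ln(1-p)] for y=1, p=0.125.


BCE = -[y·ln(p) + (1-y)·ln(1-p)]
= -1·ln(0.125) - 0
= -ln(0.125) = 2.0794

2.0794


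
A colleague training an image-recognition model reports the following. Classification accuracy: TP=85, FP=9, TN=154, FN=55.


Accuracy = (TP+TN)/(TP+TN+FP+FN)
= (85+154)/(303)
= 239/303 = 78.88%

78.88%


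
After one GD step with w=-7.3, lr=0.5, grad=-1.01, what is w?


w_new = w - α·∇
= -7.3 - 0.5·-1.01
= -7.3 + 0.505
= -6.795

-6.795


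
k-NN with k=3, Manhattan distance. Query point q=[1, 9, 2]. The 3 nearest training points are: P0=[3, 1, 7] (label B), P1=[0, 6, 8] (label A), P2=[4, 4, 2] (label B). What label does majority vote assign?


d(q,P0) = 15  (label B)
d(q,P1) = 10  (label A)
d(q,P2) = 8  (label B)
Votes: A=1, B=2
Majority → B

B


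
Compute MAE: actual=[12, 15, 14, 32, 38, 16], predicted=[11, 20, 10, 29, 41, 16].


Absolute errors: |12-11|=1, |15-20|=5, |14-10|=4, |32-29|=3, |38-41|=3, |16-16|=0
Sum = 16
MAE = 16/6 = 8/3

8/3


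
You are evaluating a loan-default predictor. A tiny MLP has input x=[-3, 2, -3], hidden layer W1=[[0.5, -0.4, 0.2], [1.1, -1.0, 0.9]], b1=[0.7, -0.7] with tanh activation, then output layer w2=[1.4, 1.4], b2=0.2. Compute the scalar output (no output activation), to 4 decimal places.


z1[0] = (0.5)·(-3) + (-0.4)·(2) + (0.2)·(-3) + 0.7 = -2.2
z1[1] = (1.1)·(-3) + (-1.0)·(2) + (0.9)·(-3) - 0.7 = -8.7
h = tanh(z1) = [-0.9757, -1.0]
output = (1.4)·(-0.9757) + (1.4)·(-1.0) + 0.2 = -2.566

-2.566


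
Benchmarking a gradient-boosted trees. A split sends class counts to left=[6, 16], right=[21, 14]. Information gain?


Parent = [27, 30], H_parent = 0.998
H_left = 0.8454 (n=22), H_right = 0.971 (n=35)
H_children = (22/57)·0.8454 + (35/57)·0.971 = 0.9225
IG = 0.998 - 0.9225 = 0.0755

0.0755


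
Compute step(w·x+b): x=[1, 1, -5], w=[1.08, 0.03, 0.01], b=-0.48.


z = (1)·(1.08) + (1)·(0.03) + (-5)·(0.01) - 0.48
  = 0.58
step(z) = 1 (z≥0)

1


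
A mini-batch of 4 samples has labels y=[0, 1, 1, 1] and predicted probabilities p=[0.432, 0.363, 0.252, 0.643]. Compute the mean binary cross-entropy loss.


L[0] = -ln(1-0.432) = -ln(0.568) = 0.5656
L[1] = -ln(0.363) = 1.0134
L[2] = -ln(0.252) = 1.3783
L[3] = -ln(0.643) = 0.4416
mean = (0.5656 + 1.0134 + 1.3783 + 0.4416)/4 = 0.8497

0.8497


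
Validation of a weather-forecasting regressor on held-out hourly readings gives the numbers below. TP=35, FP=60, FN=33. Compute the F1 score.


Precision = 35/95 = 0.3684
Recall = 35/68 = 0.5147
F1 = 2·P·R/(P+R) = 2·TP/(2·TP+FP+FN) = 70/(70+60+33) = 70/163 = 0.4294

0.4294


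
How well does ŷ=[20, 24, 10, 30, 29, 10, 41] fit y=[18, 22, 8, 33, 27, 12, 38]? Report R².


ȳ = 22.5714
SS_res = Σ(y-ŷ)² = 38
SS_tot = Σ(y-ȳ)² = 711.71
R² = 1 - SS_res/SS_tot = 1 - 0.0534 = 0.9466

0.9466


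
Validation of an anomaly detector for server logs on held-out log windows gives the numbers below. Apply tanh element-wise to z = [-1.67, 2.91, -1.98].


tanh(-1.67) = -0.9316
tanh(2.91) = 0.9941
tanh(-1.98) = -0.9626
result = [-0.9316, 0.9941, -0.9626]

[-0.9316, 0.9941, -0.9626]


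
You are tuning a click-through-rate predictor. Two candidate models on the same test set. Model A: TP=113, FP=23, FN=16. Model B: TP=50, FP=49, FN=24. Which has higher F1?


Model A: P=113/136=0.8309, R=113/129=0.876, F1=2PR/(P+R)=2TP/(2TP+FP+FN)=226/265=0.8528
Model B: P=50/99=0.5051, R=50/74=0.6757, F1=2PR/(P+R)=2TP/(2TP+FP+FN)=100/173=0.578
0.8528 > 0.578 → Model A

Model A


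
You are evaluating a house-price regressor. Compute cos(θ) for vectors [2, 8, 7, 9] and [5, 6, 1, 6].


A·B = 2·5 + 8·6 + 7·1 + 9·6 = 119
‖A‖ = √198 = 14.0712, ‖B‖ = √98 = 9.8995
cos = 119/(√198·√98) = 119/√19404 = 0.8543

0.8543


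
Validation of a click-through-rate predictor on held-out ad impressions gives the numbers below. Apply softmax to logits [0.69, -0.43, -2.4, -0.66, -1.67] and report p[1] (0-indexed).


Exponentials: e^0.69=1.9937, e^-0.43=0.6505, e^-2.4=0.0907, e^-0.66=0.5169, e^-1.67=0.1882
Sum = 3.44
Softmax = [0.5796, 0.1891, 0.0264, 0.1502, 0.0547]
p[1] = 0.6505/3.44 = 0.1891

0.1891


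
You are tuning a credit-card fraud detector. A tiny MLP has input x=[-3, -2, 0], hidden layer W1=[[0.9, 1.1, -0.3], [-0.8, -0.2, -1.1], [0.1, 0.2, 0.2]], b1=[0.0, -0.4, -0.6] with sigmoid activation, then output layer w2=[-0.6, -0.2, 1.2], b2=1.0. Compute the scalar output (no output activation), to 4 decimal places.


z1[0] = (0.9)·(-3) + (1.1)·(-2) + (-0.3)·(0) + 0.0 = -4.9
z1[1] = (-0.8)·(-3) + (-0.2)·(-2) + (-1.1)·(0) - 0.4 = 2.4
z1[2] = (0.1)·(-3) + (0.2)·(-2) + (0.2)·(0) - 0.6 = -1.3
h = sigmoid(z1) = [0.0074, 0.9168, 0.2142]
output = (-0.6)·(0.0074) + (-0.2)·(0.9168) + (1.2)·(0.2142) + 1.0 = 1.0692

1.0692


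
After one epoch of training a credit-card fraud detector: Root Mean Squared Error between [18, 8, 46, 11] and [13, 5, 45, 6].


MSE = 60/4 = 15
RMSE = √(60/4) = 3.873

3.873


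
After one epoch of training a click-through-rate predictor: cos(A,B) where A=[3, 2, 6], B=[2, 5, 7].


A·B = 3·2 + 2·5 + 6·7 = 58
‖A‖ = √49 = 7, ‖B‖ = √78 = 8.8318
cos = 58/(√49·√78) = 58/√3822 = 0.9382

0.9382


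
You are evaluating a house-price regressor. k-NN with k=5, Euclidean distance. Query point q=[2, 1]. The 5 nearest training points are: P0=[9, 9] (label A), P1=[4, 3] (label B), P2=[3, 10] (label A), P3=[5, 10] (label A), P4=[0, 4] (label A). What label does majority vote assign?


d(q,P0) = 10.6301  (label A)
d(q,P1) = 2.8284  (label B)
d(q,P2) = 9.0554  (label A)
d(q,P3) = 9.4868  (label A)
d(q,P4) = 3.6056  (label A)
Votes: A=4, B=1
Majority → A

A


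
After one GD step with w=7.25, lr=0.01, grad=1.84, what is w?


w_new = w - α·∇
= 7.25 - 0.01·1.84
= 7.25 - 0.0184
= 7.2316

7.2316


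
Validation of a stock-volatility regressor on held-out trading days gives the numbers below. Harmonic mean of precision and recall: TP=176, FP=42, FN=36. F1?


Precision = 176/218 = 0.8073
Recall = 176/212 = 0.8302
F1 = 2·P·R/(P+R) = 2·TP/(2·TP+FP+FN) = 352/(352+42+36) = 352/430 = 0.8186

0.8186


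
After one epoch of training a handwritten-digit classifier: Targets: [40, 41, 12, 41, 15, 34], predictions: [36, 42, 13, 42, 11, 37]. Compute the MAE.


Absolute errors: |40-36|=4, |41-42|=1, |12-13|=1, |41-42|=1, |15-11|=4, |34-37|=3
Sum = 14
MAE = 14/6 = 7/3

7/3


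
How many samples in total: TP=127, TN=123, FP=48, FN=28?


Total = TP + TN + FP + FN
= 127 + 123 + 48 + 28
= 326
(Predicted positive: 175, predicted negative: 151)

326


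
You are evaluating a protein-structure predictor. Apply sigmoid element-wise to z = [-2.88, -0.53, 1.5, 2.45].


σ(-2.88) = 1/(1+e^2.88) = 0.0532
σ(-0.53) = 1/(1+e^0.53) = 0.3705
σ(1.5) = 1/(1+e^-1.5) = 0.8176
σ(2.45) = 1/(1+e^-2.45) = 0.9206
result = [0.0532, 0.3705, 0.8176, 0.9206]

[0.0532, 0.3705, 0.8176, 0.9206]


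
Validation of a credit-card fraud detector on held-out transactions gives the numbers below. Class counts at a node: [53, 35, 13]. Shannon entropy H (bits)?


Probabilities: [53/101, 35/101, 13/101] ≈ [0.5248, 0.3465, 0.1287]
H = -((53/101)·log₂(53/101) + (35/101)·log₂(35/101) + (13/101)·log₂(13/101))
  = 1.3987 bits

1.3987 bits


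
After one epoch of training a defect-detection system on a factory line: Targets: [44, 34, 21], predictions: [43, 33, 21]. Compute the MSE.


Squared errors: (44-43)²=1, (34-33)²=1, (21-21)²=0
Sum = 2
MSE = 2/3 = 2/3

2/3


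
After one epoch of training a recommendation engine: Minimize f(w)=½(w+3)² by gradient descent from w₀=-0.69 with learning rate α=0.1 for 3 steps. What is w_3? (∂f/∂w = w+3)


step 1: grad = -0.69+3 = 2.31; w = -0.69 - 0.1·(2.31) = -0.921
step 2: grad = -0.921+3 = 2.079; w = -0.921 - 0.1·(2.079) = -1.1289
step 3: grad = -1.1289+3 = 1.8711; w = -1.1289 - 0.1·(1.8711) = -1.31601

-1.31601


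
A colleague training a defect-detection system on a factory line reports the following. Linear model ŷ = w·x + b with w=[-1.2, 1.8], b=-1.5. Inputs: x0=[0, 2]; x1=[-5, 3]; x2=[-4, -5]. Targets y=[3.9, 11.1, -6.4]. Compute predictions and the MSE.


ŷ0 = (-1.2)·(0) + (1.8)·(2) - 1.5 = 2.1
ŷ1 = (-1.2)·(-5) + (1.8)·(3) - 1.5 = 9.9
ŷ2 = (-1.2)·(-4) + (1.8)·(-5) - 1.5 = -5.7
errors² = [3.24, 1.44, 0.49]
MSE = 5.1700/3 = 1.7233

1.7233


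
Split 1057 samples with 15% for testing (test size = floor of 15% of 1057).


Test = ⌊1057·15/100⌋ = 158
Train = 1057 - 158 = 899

Train: 899, Test: 158


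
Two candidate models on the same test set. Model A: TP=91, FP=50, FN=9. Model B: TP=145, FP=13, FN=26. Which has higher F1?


Model A: P=91/141=0.6454, R=91/100=0.91, F1=2PR/(P+R)=2TP/(2TP+FP+FN)=182/241=0.7552
Model B: P=145/158=0.9177, R=145/171=0.848, F1=2PR/(P+R)=2TP/(2TP+FP+FN)=290/329=0.8815
0.7552 < 0.8815 → Model B

Model B


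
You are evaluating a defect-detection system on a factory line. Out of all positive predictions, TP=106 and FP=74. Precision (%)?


Precision = TP/(TP+FP)
= 106/(106+74)
= 106/180 = 58.89%

58.89%


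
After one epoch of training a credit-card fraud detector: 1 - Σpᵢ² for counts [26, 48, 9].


Probabilities: [26/83, 48/83, 9/83] ≈ [0.3133, 0.5783, 0.1084]
Σpᵢ² = (676 + 2304 + 81)/83² = 3061/6889
Gini = 1 - Σpᵢ² = 1 - 3061/6889 = 0.5557

0.5557


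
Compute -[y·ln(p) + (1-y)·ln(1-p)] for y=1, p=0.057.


BCE = -[y·ln(p) + (1-y)·ln(1-p)]
= -1·ln(0.057) - 0
= -ln(0.057) = 2.8647

2.8647


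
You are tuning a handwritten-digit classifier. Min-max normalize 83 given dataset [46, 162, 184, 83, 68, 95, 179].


min=46, max=184
(83-46)/(184-46) = 37/138 = 0.2681

0.2681


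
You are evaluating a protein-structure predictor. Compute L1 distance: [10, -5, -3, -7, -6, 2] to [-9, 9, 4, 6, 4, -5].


d = |10+ 9| + |-5-9| + |-3-4| + |-7-6| + |-6-4| + |2+ 5|
  = 19 + 14 + 7 + 13 + 10 + 7
  = 70

70


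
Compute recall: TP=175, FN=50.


Recall = TP/(TP+FN)
= 175/(175+50)
= 175/225 = 77.78%

77.78%


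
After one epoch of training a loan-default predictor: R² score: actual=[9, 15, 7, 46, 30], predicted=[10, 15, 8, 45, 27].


ȳ = 21.4
SS_res = Σ(y-ŷ)² = 12
SS_tot = Σ(y-ȳ)² = 1081.2
R² = 1 - SS_res/SS_tot = 1 - 0.0111 = 0.9889

0.9889


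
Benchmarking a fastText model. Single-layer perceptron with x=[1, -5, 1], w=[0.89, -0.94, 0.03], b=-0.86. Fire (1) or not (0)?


z = (1)·(0.89) + (-5)·(-0.94) + (1)·(0.03) - 0.86
  = 4.76
step(z) = 1 (z≥0)

1


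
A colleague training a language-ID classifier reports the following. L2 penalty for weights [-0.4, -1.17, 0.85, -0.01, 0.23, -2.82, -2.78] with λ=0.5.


‖w‖₂² = (-0.4)² + (-1.17)² + (0.85)² + (-0.01)² + (0.23)² + (-2.82)² + (-2.78)²
     = 0.16 + 1.3689 + 0.7225 + 0.0001 + 0.0529 + 7.9524 + 7.7284
     = 17.9852
λ·‖w‖₂² = 0.5·17.9852 = 8.9926

8.9926


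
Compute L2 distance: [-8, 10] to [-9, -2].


d = √((-8+ 9)² + (10+ 2)²)
  = √(1 + 144)
  = √145 = 12.0416

12.0416


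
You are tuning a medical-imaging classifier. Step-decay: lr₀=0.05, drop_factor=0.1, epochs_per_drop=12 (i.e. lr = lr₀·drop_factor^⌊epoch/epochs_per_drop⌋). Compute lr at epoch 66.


n_drops = ⌊66/12⌋ = 5
lr = 0.05·0.1^5 = 0.05·0.00001 = 0.0000005

0.0000005


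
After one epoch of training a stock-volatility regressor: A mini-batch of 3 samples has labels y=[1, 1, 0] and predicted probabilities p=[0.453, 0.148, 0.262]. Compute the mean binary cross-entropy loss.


L[0] = -ln(0.453) = 0.7919
L[1] = -ln(0.148) = 1.9105
L[2] = -ln(1-0.262) = -ln(0.738) = 0.3038
mean = (0.7919 + 1.9105 + 0.3038)/3 = 1.0021

1.0021


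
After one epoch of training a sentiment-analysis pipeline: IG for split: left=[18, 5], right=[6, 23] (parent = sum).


Parent = [24, 28], H_parent = 0.9957
H_left = 0.7554 (n=23), H_right = 0.7355 (n=29)
H_children = (23/52)·0.7554 + (29/52)·0.7355 = 0.7443
IG = 0.9957 - 0.7443 = 0.2514

0.2514


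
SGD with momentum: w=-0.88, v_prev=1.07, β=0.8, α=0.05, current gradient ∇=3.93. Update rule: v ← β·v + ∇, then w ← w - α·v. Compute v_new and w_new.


v_new = 0.8·1.07 + 3.93 = 0.856 + 3.93 = 4.786
w_new = -0.88 - 0.05·4.786 = -0.88 - 0.2393 = -1.1193

v_new=4.786, w_new=-1.1193


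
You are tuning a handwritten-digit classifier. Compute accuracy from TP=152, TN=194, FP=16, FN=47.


Accuracy = (TP+TN)/(TP+TN+FP+FN)
= (152+194)/(409)
= 346/409 = 84.6%

84.6%


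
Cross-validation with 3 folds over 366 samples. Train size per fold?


Fold size = 366/3 = 122
Training per fold = 366 - 122 = 244

244


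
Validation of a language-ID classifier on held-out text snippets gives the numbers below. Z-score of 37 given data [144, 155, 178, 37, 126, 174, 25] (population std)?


μ = 119.8571, σ = 58.5916
z = (37 - 119.8571)/58.5916 = -1.4141

-1.4141


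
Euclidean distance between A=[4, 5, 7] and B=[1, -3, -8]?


d = √((4-1)² + (5+ 3)² + (7+ 8)²)
  = √(9 + 64 + 225)
  = √298 = 17.2627

17.2627


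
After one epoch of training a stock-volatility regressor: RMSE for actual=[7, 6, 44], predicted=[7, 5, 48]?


MSE = 17/3 = 5.6667
RMSE = √(17/3) = 2.3805

2.3805


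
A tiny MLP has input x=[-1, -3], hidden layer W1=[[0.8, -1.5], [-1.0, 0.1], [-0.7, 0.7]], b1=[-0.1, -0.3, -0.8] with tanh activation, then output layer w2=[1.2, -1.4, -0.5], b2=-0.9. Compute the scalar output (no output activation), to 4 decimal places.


z1[0] = (0.8)·(-1) + (-1.5)·(-3) - 0.1 = 3.6
z1[1] = (-1.0)·(-1) + (0.1)·(-3) - 0.3 = 0.4
z1[2] = (-0.7)·(-1) + (0.7)·(-3) - 0.8 = -2.2
h = tanh(z1) = [0.9985, 0.3799, -0.9757]
output = (1.2)·(0.9985) + (-1.4)·(0.3799) + (-0.5)·(-0.9757) - 0.9 = 0.2542

0.2542


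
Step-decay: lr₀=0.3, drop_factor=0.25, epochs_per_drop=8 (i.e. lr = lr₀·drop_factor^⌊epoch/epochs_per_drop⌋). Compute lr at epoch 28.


n_drops = ⌊28/8⌋ = 3
lr = 0.3·0.25^3 = 0.3·0.015625 = 0.0046875

0.0046875


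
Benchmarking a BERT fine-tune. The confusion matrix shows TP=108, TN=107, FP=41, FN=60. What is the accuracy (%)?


Accuracy = (TP+TN)/(TP+TN+FP+FN)
= (108+107)/(316)
= 215/316 = 68.04%

68.04%


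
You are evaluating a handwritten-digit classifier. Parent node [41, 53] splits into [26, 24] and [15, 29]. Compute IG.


Parent = [41, 53], H_parent = 0.9882
H_left = 0.9988 (n=50), H_right = 0.9257 (n=44)
H_children = (50/94)·0.9988 + (44/94)·0.9257 = 0.9646
IG = 0.9882 - 0.9646 = 0.0236

0.0236


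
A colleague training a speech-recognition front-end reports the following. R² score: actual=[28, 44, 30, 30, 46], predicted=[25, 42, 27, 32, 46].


ȳ = 35.6
SS_res = Σ(y-ŷ)² = 26
SS_tot = Σ(y-ȳ)² = 299.2
R² = 1 - SS_res/SS_tot = 1 - 0.0869 = 0.9131

0.9131


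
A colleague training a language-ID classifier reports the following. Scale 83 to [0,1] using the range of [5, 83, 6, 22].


min=5, max=83
(83-5)/(83-5) = 78/78 = 1.0

1.0


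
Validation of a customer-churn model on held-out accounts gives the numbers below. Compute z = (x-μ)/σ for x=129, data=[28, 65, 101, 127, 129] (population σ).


μ = 90, σ = 38.6782
z = (129 - 90)/38.6782 = 1.0083

1.0083


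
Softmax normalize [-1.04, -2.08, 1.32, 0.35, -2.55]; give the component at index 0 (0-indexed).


Exponentials: e^-1.04=0.3535, e^-2.08=0.1249, e^1.32=3.7434, e^0.35=1.4191, e^-2.55=0.0781
Sum = 5.719
Softmax = [0.0618, 0.0218, 0.6546, 0.2481, 0.0137]
p[0] = 0.3535/5.719 = 0.0618

0.0618


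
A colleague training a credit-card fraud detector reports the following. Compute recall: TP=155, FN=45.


Recall = TP/(TP+FN)
= 155/(155+45)
= 155/200 = 77.5%

77.5%


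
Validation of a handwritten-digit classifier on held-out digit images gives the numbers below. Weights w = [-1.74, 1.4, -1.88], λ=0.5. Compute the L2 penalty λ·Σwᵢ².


‖w‖₂² = (-1.74)² + (1.4)² + (-1.88)²
     = 3.0276 + 1.96 + 3.5344
     = 8.522
λ·‖w‖₂² = 0.5·8.522 = 4.261

4.261


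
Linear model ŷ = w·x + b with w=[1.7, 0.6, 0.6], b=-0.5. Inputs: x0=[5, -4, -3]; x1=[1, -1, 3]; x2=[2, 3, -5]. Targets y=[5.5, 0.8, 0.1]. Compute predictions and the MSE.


ŷ0 = (1.7)·(5) + (0.6)·(-4) + (0.6)·(-3) - 0.5 = 3.8
ŷ1 = (1.7)·(1) + (0.6)·(-1) + (0.6)·(3) - 0.5 = 2.4
ŷ2 = (1.7)·(2) + (0.6)·(3) + (0.6)·(-5) - 0.5 = 1.7
errors² = [2.89, 2.56, 2.56]
MSE = 8.0100/3 = 2.67

2.67


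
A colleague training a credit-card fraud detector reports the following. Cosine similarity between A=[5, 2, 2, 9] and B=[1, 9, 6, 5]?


A·B = 5·1 + 2·9 + 2·6 + 9·5 = 80
‖A‖ = √114 = 10.6771, ‖B‖ = √143 = 11.9583
cos = 80/(√114·√143) = 80/√16302 = 0.6266

0.6266


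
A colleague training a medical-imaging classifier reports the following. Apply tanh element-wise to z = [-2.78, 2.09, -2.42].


tanh(-2.78) = -0.9923
tanh(2.09) = 0.9699
tanh(-2.42) = -0.9843
result = [-0.9923, 0.9699, -0.9843]

[-0.9923, 0.9699, -0.9843]


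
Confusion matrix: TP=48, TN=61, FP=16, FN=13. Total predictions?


Total = TP + TN + FP + FN
= 48 + 61 + 16 + 13
= 138
(Predicted positive: 64, predicted negative: 74)

138


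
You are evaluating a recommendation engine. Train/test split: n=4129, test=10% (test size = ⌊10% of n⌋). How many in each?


Test = ⌊4129·10/100⌋ = 412
Train = 4129 - 412 = 3717

Train: 3717, Test: 412


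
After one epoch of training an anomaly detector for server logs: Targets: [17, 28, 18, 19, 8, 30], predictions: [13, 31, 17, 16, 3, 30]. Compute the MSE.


Squared errors: (17-13)²=16, (28-31)²=9, (18-17)²=1, (19-16)²=9, (8-3)²=25, (30-30)²=0
Sum = 60
MSE = 60/6 = 10

10


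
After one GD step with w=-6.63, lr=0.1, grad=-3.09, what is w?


w_new = w - α·∇
= -6.63 - 0.1·-3.09
= -6.63 + 0.309
= -6.321

-6.321


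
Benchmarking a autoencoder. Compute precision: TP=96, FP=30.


Precision = TP/(TP+FP)
= 96/(96+30)
= 96/126 = 76.19%

76.19%


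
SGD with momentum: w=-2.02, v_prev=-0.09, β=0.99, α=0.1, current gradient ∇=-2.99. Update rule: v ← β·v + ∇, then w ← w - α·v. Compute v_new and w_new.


v_new = 0.99·-0.09 - 2.99 = -0.0891 - 2.99 = -3.0791
w_new = -2.02 - 0.1·-3.0791 = -2.02 + 0.30791 = -1.71209

v_new=-3.0791, w_new=-1.71209


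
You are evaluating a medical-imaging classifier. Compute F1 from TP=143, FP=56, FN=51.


Precision = 143/199 = 0.7186
Recall = 143/194 = 0.7371
F1 = 2·P·R/(P+R) = 2·TP/(2·TP+FP+FN) = 286/(286+56+51) = 286/393 = 0.7277

0.7277


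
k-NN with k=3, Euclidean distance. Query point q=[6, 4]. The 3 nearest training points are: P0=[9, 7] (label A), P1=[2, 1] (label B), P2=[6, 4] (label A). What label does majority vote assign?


d(q,P0) = 4.2426  (label A)
d(q,P1) = 5.0  (label B)
d(q,P2) = 0.0  (label A)
Votes: A=2, B=1
Majority → A

A


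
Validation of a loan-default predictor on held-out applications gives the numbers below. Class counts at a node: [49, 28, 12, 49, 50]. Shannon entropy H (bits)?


Probabilities: [49/188, 28/188, 12/188, 49/188, 50/188] ≈ [0.2606, 0.1489, 0.0638, 0.2606, 0.266]
H = -((49/188)·log₂(49/188) + (28/188)·log₂(28/188) + (12/188)·log₂(12/188) + (49/188)·log₂(49/188) + (50/188)·log₂(50/188))
  = 2.1819 bits

2.1819 bits


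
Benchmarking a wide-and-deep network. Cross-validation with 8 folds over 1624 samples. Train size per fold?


Fold size = 1624/8 = 203
Training per fold = 1624 - 203 = 1421

1421


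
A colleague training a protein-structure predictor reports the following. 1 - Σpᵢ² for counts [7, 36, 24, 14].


Probabilities: [7/81, 36/81, 24/81, 14/81] ≈ [0.0864, 0.4444, 0.2963, 0.1728]
Σpᵢ² = (49 + 1296 + 576 + 196)/81² = 2117/6561
Gini = 1 - Σpᵢ² = 1 - 2117/6561 = 0.6773

0.6773


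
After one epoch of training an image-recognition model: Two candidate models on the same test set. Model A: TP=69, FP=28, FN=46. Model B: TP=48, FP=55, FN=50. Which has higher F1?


Model A: P=69/97=0.7113, R=69/115=0.6, F1=2PR/(P+R)=2TP/(2TP+FP+FN)=138/212=0.6509
Model B: P=48/103=0.466, R=48/98=0.4898, F1=2PR/(P+R)=2TP/(2TP+FP+FN)=96/201=0.4776
0.6509 > 0.4776 → Model A

Model A


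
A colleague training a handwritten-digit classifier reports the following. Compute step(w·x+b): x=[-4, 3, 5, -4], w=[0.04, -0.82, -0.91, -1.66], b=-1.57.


z = (-4)·(0.04) + (3)·(-0.82) + (5)·(-0.91) + (-4)·(-1.66) - 1.57
  = -2.1
step(z) = 0 (z<0)

0


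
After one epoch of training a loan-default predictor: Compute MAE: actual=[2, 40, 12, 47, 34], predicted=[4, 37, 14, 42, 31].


Absolute errors: |2-4|=2, |40-37|=3, |12-14|=2, |47-42|=5, |34-31|=3
Sum = 15
MAE = 15/5 = 3

3


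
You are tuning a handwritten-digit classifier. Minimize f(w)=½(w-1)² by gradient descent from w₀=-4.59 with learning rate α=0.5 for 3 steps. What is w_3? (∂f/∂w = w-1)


step 1: grad = -4.59-1 = -5.59; w = -4.59 - 0.5·(-5.59) = -1.795
step 2: grad = -1.795-1 = -2.795; w = -1.795 - 0.5·(-2.795) = -0.3975
step 3: grad = -0.3975-1 = -1.3975; w = -0.3975 - 0.5·(-1.3975) = 0.30125

0.30125


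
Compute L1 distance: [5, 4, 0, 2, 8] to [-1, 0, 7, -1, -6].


d = |5+ 1| + |4-0| + |0-7| + |2+ 1| + |8+ 6|
  = 6 + 4 + 7 + 3 + 14
  = 34

34


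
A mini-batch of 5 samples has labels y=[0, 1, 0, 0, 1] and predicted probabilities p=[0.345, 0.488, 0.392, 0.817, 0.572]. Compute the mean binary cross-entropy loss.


L[0] = -ln(1-0.345) = -ln(0.655) = 0.4231
L[1] = -ln(0.488) = 0.7174
L[2] = -ln(1-0.392) = -ln(0.608) = 0.4976
L[3] = -ln(1-0.817) = -ln(0.183) = 1.6983
L[4] = -ln(0.572) = 0.5586
mean = (0.4231 + 0.7174 + 0.4976 + 1.6983 + 0.5586)/5 = 0.779

0.779


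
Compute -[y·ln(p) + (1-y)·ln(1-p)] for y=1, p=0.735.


BCE = -[y·ln(p) + (1-y)·ln(1-p)]
= -1·ln(0.735) - 0
= -ln(0.735) = 0.3079

0.3079


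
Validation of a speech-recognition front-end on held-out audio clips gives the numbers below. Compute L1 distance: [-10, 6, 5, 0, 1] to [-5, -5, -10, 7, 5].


d = |-10+ 5| + |6+ 5| + |5+ 10| + |0-7| + |1-5|
  = 5 + 11 + 15 + 7 + 4
  = 42

42


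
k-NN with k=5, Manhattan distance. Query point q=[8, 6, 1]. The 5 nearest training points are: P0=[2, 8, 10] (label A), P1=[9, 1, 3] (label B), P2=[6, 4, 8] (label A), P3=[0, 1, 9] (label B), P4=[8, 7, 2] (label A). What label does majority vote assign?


d(q,P0) = 17  (label A)
d(q,P1) = 8  (label B)
d(q,P2) = 11  (label A)
d(q,P3) = 21  (label B)
d(q,P4) = 2  (label A)
Votes: A=3, B=2
Majority → A

A


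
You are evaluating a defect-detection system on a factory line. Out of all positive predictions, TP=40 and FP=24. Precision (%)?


Precision = TP/(TP+FP)
= 40/(40+24)
= 40/64 = 62.5%

62.5%


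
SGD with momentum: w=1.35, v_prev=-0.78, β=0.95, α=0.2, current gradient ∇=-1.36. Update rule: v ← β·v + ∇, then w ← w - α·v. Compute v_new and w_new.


v_new = 0.95·-0.78 - 1.36 = -0.741 - 1.36 = -2.101
w_new = 1.35 - 0.2·-2.101 = 1.35 + 0.4202 = 1.7702

v_new=-2.101, w_new=1.7702


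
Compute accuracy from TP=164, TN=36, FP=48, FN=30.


Accuracy = (TP+TN)/(TP+TN+FP+FN)
= (164+36)/(278)
= 200/278 = 71.94%

71.94%


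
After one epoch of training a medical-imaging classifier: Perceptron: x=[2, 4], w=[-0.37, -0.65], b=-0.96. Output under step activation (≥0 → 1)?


z = (2)·(-0.37) + (4)·(-0.65) - 0.96
  = -4.3
step(z) = 0 (z<0)

0


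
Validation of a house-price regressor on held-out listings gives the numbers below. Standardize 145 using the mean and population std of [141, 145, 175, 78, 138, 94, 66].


μ = 119.5714, σ = 37.3587
z = (145 - 119.5714)/37.3587 = 0.6807

0.6807


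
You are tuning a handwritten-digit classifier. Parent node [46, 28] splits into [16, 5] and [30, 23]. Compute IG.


Parent = [46, 28], H_parent = 0.9569
H_left = 0.7919 (n=21), H_right = 0.9874 (n=53)
H_children = (21/74)·0.7919 + (53/74)·0.9874 = 0.9319
IG = 0.9569 - 0.9319 = 0.025

0.025


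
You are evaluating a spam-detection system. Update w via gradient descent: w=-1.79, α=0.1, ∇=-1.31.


w_new = w - α·∇
= -1.79 - 0.1·-1.31
= -1.79 + 0.131
= -1.659

-1.659


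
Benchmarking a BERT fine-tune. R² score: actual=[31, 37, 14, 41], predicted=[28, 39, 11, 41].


ȳ = 30.75
SS_res = Σ(y-ŷ)² = 22
SS_tot = Σ(y-ȳ)² = 424.75
R² = 1 - SS_res/SS_tot = 1 - 0.0518 = 0.9482

0.9482


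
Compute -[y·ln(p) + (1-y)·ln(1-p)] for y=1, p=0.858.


BCE = -[y·ln(p) + (1-y)·ln(1-p)]
= -1·ln(0.858) - 0
= -ln(0.858) = 0.1532

0.1532


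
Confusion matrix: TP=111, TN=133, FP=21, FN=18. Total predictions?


Total = TP + TN + FP + FN
= 111 + 133 + 21 + 18
= 283
(Predicted positive: 132, predicted negative: 151)

283
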